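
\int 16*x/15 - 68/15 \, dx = 8*x^2/15 - 68*x/15 + C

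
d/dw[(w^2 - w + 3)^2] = 4*w^3 - 6*w^2 + 14*w - 6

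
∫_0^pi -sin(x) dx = -2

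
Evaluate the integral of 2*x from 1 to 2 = 3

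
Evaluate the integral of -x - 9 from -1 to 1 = -18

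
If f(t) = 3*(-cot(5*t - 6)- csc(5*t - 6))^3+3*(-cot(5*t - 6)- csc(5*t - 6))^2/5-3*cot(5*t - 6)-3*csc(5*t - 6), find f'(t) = 6*(-cos(5*t - 6)^2 - 2*cos(5*t - 6) - 1 + 5*cos(5*t - 6)^3/sin(5*t - 6) + 20*cos(5*t - 6)^2/sin(5*t - 6) + 25*cos(5*t - 6)/sin(5*t - 6) + 10/sin(5*t - 6))/sin(5*t - 6)^3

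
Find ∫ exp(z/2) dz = 2*exp(z/2) + C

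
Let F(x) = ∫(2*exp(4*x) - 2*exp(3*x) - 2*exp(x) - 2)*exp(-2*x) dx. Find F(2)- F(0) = -1 + (-1 - exp(-2) + exp(2))^2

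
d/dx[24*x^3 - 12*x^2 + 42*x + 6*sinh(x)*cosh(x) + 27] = 72*x^2 - 24*x + 6*cosh(2*x) + 42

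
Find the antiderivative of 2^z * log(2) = 2^z + C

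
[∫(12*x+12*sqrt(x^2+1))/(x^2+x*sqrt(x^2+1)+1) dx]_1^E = -12*log(1 + sqrt(2)) + 12*log(E + sqrt(1 + exp(2)))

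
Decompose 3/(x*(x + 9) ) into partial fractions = -1/(3*(x + 9)) + 1/(3*x)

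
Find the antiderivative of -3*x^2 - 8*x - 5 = -x^3 - 4*x^2 - 5*x + C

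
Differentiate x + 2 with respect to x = 1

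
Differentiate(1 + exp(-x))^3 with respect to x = (-3*exp(2*x) - 6*exp(x) - 3)*exp(-3*x)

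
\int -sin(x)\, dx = cos(x) + C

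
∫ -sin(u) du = cos(u) + C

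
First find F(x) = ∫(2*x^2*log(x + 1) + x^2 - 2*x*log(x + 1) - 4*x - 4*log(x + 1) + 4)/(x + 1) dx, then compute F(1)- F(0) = log(2)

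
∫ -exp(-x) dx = exp(-x) + C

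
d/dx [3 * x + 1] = 3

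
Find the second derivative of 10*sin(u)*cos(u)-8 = -20*sin(2*u)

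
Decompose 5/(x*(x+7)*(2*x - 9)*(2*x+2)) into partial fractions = 20/(2277*(2*x - 9)) - 5/(1932*(x + 7)) + 5/(132*(x + 1)) - 5/(126*x)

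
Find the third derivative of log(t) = 2/t^3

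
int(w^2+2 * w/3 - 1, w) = w^3/3 + w^2/3 - w + C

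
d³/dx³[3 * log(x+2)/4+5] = 3/(2*x^3 + 12*x^2 + 24*x + 16)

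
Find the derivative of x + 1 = 1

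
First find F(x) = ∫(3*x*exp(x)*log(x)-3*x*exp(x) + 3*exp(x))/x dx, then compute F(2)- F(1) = 3*(-1 + log(2))*exp(2) + 3*E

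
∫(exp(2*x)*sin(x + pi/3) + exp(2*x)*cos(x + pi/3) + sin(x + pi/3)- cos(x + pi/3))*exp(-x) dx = 2*sin(x + pi/3)*sinh(x) + C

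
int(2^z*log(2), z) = 2^z + C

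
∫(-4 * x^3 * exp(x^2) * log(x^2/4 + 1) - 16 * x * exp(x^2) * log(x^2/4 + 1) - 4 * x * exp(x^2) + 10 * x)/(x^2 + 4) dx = (5 - 2*exp(x^2))*log(x^2/4 + 1) + C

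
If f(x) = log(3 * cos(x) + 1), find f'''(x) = -3*(3*cos(x) + 17)*sin(x)/(3*cos(x) + 1)^3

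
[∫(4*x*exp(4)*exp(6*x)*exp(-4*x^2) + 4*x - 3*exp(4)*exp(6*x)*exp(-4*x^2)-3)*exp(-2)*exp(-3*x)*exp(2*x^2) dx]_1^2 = -exp(-3) + exp(3)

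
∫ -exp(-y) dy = exp(-y) + C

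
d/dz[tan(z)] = cos(z)^(-2)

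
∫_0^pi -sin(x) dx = -2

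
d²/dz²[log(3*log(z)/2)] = (-log(z) - 1)/(z^2*log(z)^2)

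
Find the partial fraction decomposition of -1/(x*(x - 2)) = -1/(2*(x - 2)) + 1/(2*x)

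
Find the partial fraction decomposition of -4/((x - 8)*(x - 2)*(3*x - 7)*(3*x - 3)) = 9/(17*(3*x - 7)) + 1/(21*(x - 1)) - 2/(9*(x - 2)) - 2/(1071*(x - 8))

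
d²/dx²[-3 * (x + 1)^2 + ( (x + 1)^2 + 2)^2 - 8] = 12*x^2 + 24*x + 14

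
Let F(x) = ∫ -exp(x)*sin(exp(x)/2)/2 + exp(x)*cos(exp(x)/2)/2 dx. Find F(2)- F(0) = sqrt(2)*(sin((pi + 2*exp(2))/4) - sin((2 + pi)/4))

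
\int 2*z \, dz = z^2 + C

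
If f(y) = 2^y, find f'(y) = 2^y*log(2)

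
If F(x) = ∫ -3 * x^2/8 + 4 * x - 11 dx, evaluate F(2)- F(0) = -15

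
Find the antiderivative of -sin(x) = cos(x) + C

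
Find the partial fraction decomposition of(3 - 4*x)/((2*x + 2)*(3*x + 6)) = -11/(6*(x + 2)) + 7/(6*(x + 1))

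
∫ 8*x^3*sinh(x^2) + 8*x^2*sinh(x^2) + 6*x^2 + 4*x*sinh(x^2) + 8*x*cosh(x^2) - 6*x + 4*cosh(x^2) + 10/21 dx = 2*x^3 - 3*x^2 + 10*x/21 + (4*x^2 + 4*x + 2)*cosh(x^2) + C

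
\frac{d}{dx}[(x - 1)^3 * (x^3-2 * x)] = 6*x^5 - 15*x^4 + 4*x^3 + 15*x^2 - 12*x + 2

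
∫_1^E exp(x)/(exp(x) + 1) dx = -log(1 + E) + log(1 + exp(E))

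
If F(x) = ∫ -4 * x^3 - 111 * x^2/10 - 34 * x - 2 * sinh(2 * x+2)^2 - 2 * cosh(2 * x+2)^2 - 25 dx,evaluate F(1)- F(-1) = -sinh(4)*cosh(4) - 287/5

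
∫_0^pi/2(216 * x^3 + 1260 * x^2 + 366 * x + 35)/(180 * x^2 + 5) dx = 3*pi^2/20 + log(1 + 9*pi^2) + 7*pi/2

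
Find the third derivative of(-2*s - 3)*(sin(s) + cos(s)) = -2*s*sin(s) + 2*s*cos(s) + 3*sin(s) + 9*cos(s)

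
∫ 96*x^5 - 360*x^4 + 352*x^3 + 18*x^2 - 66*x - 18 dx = 16*x^6 - 72*x^5 + 88*x^4 + 6*x^3 - 33*x^2 - 18*x + C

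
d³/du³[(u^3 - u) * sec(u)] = (-u^3*sin(u)/cos(u) + 6*u^3*sin(u)/cos(u)^3 - 9*u^2 + 18*u^2/cos(u)^2 + 19*u*sin(u)/cos(u) - 6*u*sin(u)/cos(u)^3 + 9 - 6/cos(u)^2)/cos(u)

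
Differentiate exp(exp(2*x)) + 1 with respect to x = 2*exp(2*x + exp(2*x))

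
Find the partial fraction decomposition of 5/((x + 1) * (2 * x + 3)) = -10/(2*x + 3) + 5/(x + 1)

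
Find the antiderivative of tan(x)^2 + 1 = tan(x) + C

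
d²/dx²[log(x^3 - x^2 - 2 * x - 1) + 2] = (-3*x^4 + 4*x^3 - 2*x^2 - 10*x - 2)/(x^6 - 2*x^5 - 3*x^4 + 2*x^3 + 6*x^2 + 4*x + 1)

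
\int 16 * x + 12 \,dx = 8*x^2 + 12*x + C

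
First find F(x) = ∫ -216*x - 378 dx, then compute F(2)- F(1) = -702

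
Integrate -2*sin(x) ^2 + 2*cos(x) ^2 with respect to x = 2*sin(x + pi/4)^2 + C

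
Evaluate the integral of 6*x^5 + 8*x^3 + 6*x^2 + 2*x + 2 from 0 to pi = -1 + (1 + pi + pi^3)^2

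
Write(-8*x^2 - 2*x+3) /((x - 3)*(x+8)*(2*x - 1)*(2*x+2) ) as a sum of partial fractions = 29/(154*(x + 8)) - 1/(56*(x + 1)) - 15/(88*(x - 3))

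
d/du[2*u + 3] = 2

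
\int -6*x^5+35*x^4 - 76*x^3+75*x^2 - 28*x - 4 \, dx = -x^6 + 7*x^5 - 19*x^4 + 25*x^3 - 14*x^2 - 4*x + C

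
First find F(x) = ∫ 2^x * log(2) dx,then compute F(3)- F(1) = 6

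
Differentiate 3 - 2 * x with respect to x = -2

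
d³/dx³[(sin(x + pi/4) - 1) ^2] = -4*cos(2*x) + 2*cos(x + pi/4)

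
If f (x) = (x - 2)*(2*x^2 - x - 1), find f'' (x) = 12*x - 10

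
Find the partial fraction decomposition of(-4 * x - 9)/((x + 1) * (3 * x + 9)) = -1/(2*(x + 3)) - 5/(6*(x + 1))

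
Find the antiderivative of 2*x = x^2 + C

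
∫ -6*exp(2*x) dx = -3*exp(2*x) + C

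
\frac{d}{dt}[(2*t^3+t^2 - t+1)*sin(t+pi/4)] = 2*t^3*cos(t + pi/4) + 5*sqrt(2)*t^2*sin(t)/2 + 7*sqrt(2)*t^2*cos(t)/2 + 3*sqrt(2)*t*sin(t)/2 + sqrt(2)*t*cos(t)/2 - sqrt(2)*sin(t)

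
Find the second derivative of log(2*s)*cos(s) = -(s^2*log(s)*cos(s) + s^2*log(2)*cos(s) + 2*s*sin(s) + cos(s))/s^2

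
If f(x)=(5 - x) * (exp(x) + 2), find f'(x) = -x*exp(x) + 4*exp(x) - 2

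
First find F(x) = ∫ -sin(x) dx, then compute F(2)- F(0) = -1 + cos(2)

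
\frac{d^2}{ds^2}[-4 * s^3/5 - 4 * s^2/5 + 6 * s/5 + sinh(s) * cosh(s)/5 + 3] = -24*s/5 + 2*sinh(2*s)/5 - 8/5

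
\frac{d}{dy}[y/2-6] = 1/2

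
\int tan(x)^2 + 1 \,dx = tan(x) + C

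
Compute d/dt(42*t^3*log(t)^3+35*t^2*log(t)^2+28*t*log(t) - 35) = 126*t^2*log(t)^3 + 126*t^2*log(t)^2 + 70*t*log(t)^2 + 70*t*log(t) + 28*log(t) + 28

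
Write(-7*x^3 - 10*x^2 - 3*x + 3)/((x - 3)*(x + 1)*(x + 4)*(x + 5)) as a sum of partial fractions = -643/(32*(x + 5)) + 101/(7*(x + 4)) - 1/(16*(x + 1)) - 285/(224*(x - 3))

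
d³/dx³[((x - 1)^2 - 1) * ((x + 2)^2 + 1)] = 24*x + 12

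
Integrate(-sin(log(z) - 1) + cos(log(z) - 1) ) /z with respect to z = sqrt(2)*cos(-log(z) + pi/4 + 1) + C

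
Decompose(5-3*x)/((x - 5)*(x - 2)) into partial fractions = 1/(3*(x - 2)) - 10/(3*(x - 5))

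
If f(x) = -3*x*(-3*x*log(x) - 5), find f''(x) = 18*log(x) + 27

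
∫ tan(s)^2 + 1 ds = tan(s) + C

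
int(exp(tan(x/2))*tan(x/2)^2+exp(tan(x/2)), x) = 2*exp(tan(x/2)) + C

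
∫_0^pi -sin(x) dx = -2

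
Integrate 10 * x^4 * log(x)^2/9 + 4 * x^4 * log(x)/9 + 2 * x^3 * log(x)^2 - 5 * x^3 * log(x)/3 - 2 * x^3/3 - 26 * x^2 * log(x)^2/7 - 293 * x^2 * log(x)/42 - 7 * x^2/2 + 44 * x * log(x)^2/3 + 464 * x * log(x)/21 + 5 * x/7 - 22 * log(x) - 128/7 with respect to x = -(-x^2*log(x)^2 + 3*x*log(x) + 3)*(28*x^3 + 63*x^2 - 156*x + 924)/126 + C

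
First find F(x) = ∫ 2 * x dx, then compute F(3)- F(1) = 8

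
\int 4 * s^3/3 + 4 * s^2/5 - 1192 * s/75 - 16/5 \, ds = s^4/3 + 4*s^3/15 - 596*s^2/75 - 16*s/5 + C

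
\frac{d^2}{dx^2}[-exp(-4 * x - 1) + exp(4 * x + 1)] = (16*exp(8*x + 2) - 16)*exp(-4*x - 1)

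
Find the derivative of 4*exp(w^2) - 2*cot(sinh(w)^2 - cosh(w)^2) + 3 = 8*w*exp(w^2)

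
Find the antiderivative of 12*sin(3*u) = -4*cos(3*u) + C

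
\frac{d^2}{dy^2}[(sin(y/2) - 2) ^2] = sin(y/2) + cos(y)/2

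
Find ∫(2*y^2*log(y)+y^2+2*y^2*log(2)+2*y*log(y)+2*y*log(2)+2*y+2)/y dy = ((y + 1)^2 + 1)*log(2*y) + C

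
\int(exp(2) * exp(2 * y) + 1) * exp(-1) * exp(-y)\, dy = 2*sinh(y + 1) + C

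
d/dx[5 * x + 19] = 5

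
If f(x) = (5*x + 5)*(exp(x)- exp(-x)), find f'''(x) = (5*x*exp(2*x) + 5*x + 20*exp(2*x) - 10)*exp(-x)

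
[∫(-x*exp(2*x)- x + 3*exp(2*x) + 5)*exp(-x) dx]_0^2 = -2*exp(-2) + 2*exp(2)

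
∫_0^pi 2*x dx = pi^2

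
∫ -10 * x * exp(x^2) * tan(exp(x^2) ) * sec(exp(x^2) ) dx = -5*sec(exp(x^2)) + C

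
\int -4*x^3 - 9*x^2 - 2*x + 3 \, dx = -x^4 - 3*x^3 - x^2 + 3*x + C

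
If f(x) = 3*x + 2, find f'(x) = 3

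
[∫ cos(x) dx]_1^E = -sin(1) + sin(E)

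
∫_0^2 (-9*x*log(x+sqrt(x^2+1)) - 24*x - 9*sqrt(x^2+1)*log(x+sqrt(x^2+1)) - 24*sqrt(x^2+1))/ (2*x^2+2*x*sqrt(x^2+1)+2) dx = -12*log(2 + sqrt(5)) - 9*log(2 + sqrt(5))^2/4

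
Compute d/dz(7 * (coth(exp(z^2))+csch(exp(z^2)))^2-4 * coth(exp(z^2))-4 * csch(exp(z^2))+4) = -4*z*(7*sinh(exp(z^2)) - 2*cosh(exp(z^2)) - 2 + 14/tanh(exp(z^2)) + 14/sinh(exp(z^2)))*exp(z^2)/sinh(exp(z^2))^2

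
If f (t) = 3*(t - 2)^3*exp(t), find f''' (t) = 3*t^3*exp(t) + 9*t^2*exp(t) - 18*t*exp(t) - 6*exp(t)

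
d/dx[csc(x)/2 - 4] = -cot(x)*csc(x)/2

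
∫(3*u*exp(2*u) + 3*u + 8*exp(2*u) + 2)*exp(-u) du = 2*(3*u + 5)*sinh(u) + C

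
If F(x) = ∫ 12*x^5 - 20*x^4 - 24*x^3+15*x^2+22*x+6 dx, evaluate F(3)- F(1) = 238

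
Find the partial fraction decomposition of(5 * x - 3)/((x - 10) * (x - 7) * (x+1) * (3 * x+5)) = 153/(910*(3*x + 5)) - 1/(22*(x + 1)) - 2/(39*(x - 7)) + 47/(1155*(x - 10))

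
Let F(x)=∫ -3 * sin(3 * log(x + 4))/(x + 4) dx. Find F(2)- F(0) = -cos(6*log(2)) + cos(3*log(6))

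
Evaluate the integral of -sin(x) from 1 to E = cos(E) - cos(1)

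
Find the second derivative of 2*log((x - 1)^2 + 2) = (-4*x^2 + 8*x + 4)/(x^4 - 4*x^3 + 10*x^2 - 12*x + 9)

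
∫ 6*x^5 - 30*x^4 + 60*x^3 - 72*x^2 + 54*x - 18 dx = x^6 - 6*x^5 + 15*x^4 - 24*x^3 + 27*x^2 - 18*x + C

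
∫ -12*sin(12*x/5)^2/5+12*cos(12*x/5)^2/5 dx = sin(12*x/5)*cos(12*x/5) + C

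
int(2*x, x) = x^2 + C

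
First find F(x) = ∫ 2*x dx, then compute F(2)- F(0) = 4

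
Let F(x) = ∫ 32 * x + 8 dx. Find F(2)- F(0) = 80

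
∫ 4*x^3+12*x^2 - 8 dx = x^4 + 4*x^3 - 8*x + C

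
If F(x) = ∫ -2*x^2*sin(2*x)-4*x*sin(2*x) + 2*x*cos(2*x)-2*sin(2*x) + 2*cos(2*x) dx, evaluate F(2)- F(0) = 9*cos(4) - 1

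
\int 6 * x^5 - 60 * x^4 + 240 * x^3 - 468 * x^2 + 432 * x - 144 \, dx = x^6 - 12*x^5 + 60*x^4 - 156*x^3 + 216*x^2 - 144*x + C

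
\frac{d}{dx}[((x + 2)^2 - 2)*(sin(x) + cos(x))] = sqrt(2)*x^2*cos(x + pi/4) - 2*x*sin(x) + 6*x*cos(x) + 2*sin(x) + 6*cos(x)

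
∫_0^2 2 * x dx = 4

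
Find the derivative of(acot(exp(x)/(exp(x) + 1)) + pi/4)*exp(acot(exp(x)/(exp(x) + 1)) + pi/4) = (-4*exp(x + acot(exp(x)/(exp(x) + 1)) + pi/4)*acot(exp(x)/(exp(x) + 1)) - 4*exp(x + acot(exp(x)/(exp(x) + 1)) + pi/4) - pi*exp(x + acot(exp(x)/(exp(x) + 1)) + pi/4))/(8*exp(2*x) + 8*exp(x) + 4)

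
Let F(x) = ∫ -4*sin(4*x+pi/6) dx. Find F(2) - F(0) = -sqrt(3)/2 + cos(pi/6 + 8)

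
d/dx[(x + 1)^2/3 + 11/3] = 2*x/3 + 2/3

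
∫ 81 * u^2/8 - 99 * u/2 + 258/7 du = 27*u^3/8 - 99*u^2/4 + 258*u/7 + C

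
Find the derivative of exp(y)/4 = exp(y)/4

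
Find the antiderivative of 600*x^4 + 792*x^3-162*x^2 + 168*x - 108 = 120*x^5 + 198*x^4 - 54*x^3 + 84*x^2 - 108*x + C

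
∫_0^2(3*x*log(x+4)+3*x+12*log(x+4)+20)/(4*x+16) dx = -5*log(4) + 13*log(6)/2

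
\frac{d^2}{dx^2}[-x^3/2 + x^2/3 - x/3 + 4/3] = 2/3 - 3*x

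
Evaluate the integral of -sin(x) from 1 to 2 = -cos(1) + cos(2)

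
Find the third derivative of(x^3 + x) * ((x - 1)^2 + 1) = 60*x^2 - 48*x + 18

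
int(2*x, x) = x^2 + C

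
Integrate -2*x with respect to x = -x^2 + C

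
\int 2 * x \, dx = x^2 + C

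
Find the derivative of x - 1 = 1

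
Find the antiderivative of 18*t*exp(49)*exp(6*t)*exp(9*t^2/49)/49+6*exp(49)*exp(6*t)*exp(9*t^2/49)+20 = 20*t + exp((3*t + 49)^2/49) + C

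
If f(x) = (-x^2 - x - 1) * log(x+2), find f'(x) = (-2*x^2*log(x + 2) - x^2 - 5*x*log(x + 2) - x - 2*log(x + 2) - 1)/(x + 2)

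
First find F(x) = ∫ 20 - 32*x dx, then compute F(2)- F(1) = -28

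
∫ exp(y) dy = exp(y) + C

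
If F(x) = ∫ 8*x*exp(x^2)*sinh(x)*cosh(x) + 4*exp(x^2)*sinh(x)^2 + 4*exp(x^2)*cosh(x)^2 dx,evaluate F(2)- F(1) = -2*E*(-exp(3)*sinh(4) + sinh(2))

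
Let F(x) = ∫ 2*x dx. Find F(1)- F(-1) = 0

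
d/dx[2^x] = 2^x*log(2)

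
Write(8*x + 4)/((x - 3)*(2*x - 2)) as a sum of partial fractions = -3/(x - 1) + 7/(x - 3)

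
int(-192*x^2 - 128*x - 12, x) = -64*x^3 - 64*x^2 - 12*x + C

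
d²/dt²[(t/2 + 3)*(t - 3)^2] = 3*t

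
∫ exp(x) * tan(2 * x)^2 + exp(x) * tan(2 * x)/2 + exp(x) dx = exp(x)*tan(2*x)/2 + C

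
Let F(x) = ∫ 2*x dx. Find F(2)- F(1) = 3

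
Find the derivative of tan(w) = cos(w)^(-2)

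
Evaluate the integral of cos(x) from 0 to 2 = sin(2)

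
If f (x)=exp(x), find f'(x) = exp(x)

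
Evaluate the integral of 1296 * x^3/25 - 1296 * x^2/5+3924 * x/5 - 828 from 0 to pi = -1296 - 54*pi^2/5 + 36*pi + 4*(-18 - 9*pi^2/5 + 6*pi)^2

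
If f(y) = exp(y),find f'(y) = exp(y)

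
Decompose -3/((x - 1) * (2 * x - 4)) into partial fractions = 3/(2*(x - 1)) - 3/(2*(x - 2))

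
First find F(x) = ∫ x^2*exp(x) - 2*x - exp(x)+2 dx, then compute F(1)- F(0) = 0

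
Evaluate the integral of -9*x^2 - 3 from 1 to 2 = -24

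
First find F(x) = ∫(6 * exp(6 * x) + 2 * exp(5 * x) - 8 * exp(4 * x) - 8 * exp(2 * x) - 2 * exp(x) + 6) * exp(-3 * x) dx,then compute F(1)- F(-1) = -4*E - (-E + exp(-1))^2 + 4*exp(-1) + (E - exp(-1))^2 - 2*(-E + exp(-1))^3 + 2*(E - exp(-1))^3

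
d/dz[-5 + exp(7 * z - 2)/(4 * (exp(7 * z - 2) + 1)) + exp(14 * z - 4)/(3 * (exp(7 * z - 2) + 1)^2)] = (21*exp(7*z - 2) + 77*exp(14*z - 4))/(12*exp(-6)*exp(21*z) + 36*exp(-4)*exp(14*z) + 36*exp(-2)*exp(7*z) + 12)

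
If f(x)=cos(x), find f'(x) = -sin(x)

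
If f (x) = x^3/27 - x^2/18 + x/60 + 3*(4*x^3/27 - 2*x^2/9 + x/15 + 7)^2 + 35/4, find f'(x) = 32*x^5/81 - 80*x^4/81 + 112*x^3/135 + 833*x^2/45 - 4219*x/225 + 169/60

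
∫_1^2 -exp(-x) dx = -exp(-1) + exp(-2)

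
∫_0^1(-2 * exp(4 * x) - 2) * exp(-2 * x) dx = -exp(2) + exp(-2)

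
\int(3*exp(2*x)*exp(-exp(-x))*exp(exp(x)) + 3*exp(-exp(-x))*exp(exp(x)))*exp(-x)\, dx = 3*exp(2*sinh(x)) + C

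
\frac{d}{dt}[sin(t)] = cos(t)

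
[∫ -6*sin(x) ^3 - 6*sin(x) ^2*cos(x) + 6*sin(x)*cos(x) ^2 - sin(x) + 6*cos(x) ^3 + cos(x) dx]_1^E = -2*(cos(1) + sin(1))^3 + cos(E) - sin(1) - cos(1) + 2*(cos(E) + sin(E))^3 + sin(E)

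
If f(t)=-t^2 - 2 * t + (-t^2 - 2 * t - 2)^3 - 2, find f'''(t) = -120*t^3 - 360*t^2 - 432*t - 192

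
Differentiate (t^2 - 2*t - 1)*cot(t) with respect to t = -t^2/sin(t)^2 + 2*t/tan(t) + 2*t/sin(t)^2 - 2/tan(t) + sin(t)^(-2)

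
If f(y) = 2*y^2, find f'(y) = 4*y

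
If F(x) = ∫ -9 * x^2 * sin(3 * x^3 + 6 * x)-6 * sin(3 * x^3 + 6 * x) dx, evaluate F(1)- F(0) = -1 + cos(9)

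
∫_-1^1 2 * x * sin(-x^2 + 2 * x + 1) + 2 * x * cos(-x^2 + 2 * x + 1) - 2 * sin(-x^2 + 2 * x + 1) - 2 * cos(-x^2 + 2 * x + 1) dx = -2*sin(2)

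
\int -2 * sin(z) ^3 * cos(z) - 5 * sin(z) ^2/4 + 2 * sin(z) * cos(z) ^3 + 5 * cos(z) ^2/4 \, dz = 5*sin(2*z)/8 - cos(4*z)/8 + C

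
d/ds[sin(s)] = cos(s)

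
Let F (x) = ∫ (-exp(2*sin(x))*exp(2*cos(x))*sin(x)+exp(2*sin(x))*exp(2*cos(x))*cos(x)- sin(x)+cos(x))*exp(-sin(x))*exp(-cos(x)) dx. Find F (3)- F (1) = -exp(cos(1) + sin(1)) - exp(-sin(3) - cos(3)) + exp(-sin(1) - cos(1)) + exp(cos(3) + sin(3))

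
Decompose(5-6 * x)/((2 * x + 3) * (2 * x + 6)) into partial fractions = 14/(3*(2*x + 3)) - 23/(6*(x + 3))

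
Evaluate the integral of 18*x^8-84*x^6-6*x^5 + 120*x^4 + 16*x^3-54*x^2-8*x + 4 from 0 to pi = -(-2*pi + pi^3)^2 - 2*pi^3 + 4*pi + 2*(-2*pi + pi^3)^3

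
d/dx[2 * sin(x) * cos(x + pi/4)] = 2*cos(2*x + pi/4)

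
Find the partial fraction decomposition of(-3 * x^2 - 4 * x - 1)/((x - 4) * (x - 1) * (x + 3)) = -4/(7*(x + 3)) + 2/(3*(x - 1)) - 65/(21*(x - 4))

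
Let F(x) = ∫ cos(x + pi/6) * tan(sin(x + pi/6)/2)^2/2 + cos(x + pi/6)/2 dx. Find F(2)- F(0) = -tan(1/4) + tan(sin(pi/6 + 2)/2)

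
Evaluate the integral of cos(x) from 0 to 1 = sin(1)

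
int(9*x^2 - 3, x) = 3*x^3 - 3*x + C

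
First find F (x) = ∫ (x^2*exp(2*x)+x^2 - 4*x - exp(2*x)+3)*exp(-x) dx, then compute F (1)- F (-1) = -4*exp(-1) + 4*E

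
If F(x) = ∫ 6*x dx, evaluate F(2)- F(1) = 9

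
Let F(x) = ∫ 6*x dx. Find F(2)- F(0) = 12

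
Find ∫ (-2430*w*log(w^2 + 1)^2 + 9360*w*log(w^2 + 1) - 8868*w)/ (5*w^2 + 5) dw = 3*(-135*log(w^2 + 1)^2 + 780*log(w^2 + 1) - 1478)*log(w^2 + 1)/5 + C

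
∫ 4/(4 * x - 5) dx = log(5 - 4*x) + C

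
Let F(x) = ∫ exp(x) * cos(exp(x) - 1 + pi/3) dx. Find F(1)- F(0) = -sqrt(3)/2 + sin(-1 + pi/3 + E)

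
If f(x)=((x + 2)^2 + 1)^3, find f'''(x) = 120*x^3 + 720*x^2 + 1512*x + 1104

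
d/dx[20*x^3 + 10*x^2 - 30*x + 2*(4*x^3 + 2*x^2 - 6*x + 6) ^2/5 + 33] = 192*x^5/5 + 32*x^4 - 352*x^3/5 + 444*x^2/5 + 68*x - 294/5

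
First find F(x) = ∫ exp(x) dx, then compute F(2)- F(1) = -E + exp(2)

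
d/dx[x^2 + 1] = 2*x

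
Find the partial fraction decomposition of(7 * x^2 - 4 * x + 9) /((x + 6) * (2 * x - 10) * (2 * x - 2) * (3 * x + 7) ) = 381/(2420*(3*x + 7)) - 285/(3388*(x + 6)) - 3/(280*(x - 1)) + 41/(968*(x - 5))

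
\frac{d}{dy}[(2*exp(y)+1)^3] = 24*exp(3*y) + 24*exp(2*y) + 6*exp(y)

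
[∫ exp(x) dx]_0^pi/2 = -1 + exp(pi/2)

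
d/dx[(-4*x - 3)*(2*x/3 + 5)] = -16*x/3 - 22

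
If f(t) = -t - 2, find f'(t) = -1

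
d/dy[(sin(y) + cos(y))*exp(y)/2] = exp(y)*cos(y)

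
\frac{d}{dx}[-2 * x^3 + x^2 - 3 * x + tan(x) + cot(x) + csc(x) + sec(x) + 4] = -6*x^2 + 2*x + tan(x)^2 + tan(x)*sec(x) - cot(x)^2 - cot(x)*csc(x) - 3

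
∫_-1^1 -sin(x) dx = 0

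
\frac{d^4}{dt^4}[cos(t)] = cos(t)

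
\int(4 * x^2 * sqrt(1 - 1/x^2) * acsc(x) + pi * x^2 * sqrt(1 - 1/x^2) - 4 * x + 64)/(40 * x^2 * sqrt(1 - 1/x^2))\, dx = (x - 16)*(4*acsc(x) + pi)/40 + C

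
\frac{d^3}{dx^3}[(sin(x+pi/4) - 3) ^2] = -4*cos(2*x) + 6*cos(x + pi/4)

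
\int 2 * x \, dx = x^2 + C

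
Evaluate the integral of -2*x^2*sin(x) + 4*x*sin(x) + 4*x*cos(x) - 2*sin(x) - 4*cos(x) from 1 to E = 2*(-1 + E)^2*cos(E)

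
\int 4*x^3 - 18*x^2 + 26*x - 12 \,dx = x^4 - 6*x^3 + 13*x^2 - 12*x + C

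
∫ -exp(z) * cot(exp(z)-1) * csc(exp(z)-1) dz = csc(exp(z) - 1) + C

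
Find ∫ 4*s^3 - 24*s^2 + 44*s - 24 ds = s^4 - 8*s^3 + 22*s^2 - 24*s + C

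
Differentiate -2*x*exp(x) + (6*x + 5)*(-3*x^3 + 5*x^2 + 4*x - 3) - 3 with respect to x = -72*x^3 + 45*x^2 - 2*x*exp(x) + 98*x - 2*exp(x) + 2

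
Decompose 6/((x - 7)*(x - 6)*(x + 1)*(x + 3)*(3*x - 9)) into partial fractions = 1/(540*(x + 3)) - 1/(224*(x + 1)) + 1/(144*(x - 3)) - 2/(189*(x - 6)) + 1/(160*(x - 7))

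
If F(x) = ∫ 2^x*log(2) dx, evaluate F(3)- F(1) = 6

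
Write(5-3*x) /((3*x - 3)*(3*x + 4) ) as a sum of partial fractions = -9/(7*(3*x + 4)) + 2/(21*(x - 1))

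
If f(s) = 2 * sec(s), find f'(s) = 2*tan(s)*sec(s)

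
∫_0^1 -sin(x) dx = -1 + cos(1)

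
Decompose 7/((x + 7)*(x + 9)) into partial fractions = -7/(2*(x + 9)) + 7/(2*(x + 7))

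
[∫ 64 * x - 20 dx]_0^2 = 88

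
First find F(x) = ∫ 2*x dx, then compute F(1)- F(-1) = 0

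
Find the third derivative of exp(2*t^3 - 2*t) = 216*t^6*exp(2*t^3 - 2*t) - 216*t^4*exp(2*t^3 - 2*t) + 216*t^3*exp(2*t^3 - 2*t) + 72*t^2*exp(2*t^3 - 2*t) - 72*t*exp(2*t^3 - 2*t) + 4*exp(2*t^3 - 2*t)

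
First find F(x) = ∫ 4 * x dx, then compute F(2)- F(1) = 6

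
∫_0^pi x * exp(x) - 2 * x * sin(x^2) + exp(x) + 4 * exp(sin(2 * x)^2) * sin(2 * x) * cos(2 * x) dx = -1 + cos(pi^2) + pi*exp(pi)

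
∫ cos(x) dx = sin(x) + C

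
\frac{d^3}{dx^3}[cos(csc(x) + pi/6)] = (-sin(pi/6 + 1/sin(x)) - 3*cos(pi/6 + 1/sin(x))/sin(x) + 6*sin(pi/6 + 1/sin(x))/sin(x)^2 + 6*cos(pi/6 + 1/sin(x))/sin(x)^3 - sin(pi/6 + 1/sin(x))*cos(x)^2/sin(x)^4)*cos(x)/sin(x)^2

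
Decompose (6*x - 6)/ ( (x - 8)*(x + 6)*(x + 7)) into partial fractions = -16/(5*(x + 7)) + 3/(x + 6) + 1/(5*(x - 8))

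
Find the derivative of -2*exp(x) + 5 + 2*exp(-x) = (-2*exp(2*x) - 2)*exp(-x)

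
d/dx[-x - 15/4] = -1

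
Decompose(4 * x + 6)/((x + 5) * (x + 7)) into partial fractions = 11/(x + 7) - 7/(x + 5)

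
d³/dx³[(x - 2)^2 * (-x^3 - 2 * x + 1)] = -60*x^2 + 96*x - 36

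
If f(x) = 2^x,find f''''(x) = 2^x*log(2)^4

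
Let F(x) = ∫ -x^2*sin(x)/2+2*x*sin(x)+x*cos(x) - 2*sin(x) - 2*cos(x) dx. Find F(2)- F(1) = -cos(1)/2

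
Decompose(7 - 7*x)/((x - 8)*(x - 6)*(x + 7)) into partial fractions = 56/(195*(x + 7)) + 35/(26*(x - 6)) - 49/(30*(x - 8))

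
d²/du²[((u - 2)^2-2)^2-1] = 12*u^2 - 48*u + 40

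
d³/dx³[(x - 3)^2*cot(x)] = -6*x^2*cot(x)^4 - 8*x^2*cot(x)^2 - 2*x^2 + 36*x*cot(x)^4 + 12*x*cot(x)^3 + 48*x*cot(x)^2 + 12*x*cot(x) + 12*x - 54*cot(x)^4 - 36*cot(x)^3 - 78*cot(x)^2 - 36*cot(x) - 24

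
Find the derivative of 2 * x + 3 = 2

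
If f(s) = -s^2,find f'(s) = -2*s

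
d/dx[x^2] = 2*x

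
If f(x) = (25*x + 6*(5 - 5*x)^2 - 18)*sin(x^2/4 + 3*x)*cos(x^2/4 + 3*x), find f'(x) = 75*x^3*cos(x*(x/2 + 6)) + 625*x^2*cos(x*(x/2 + 6))/2 + 150*x*sin(x*(x/2 + 6)) - 759*x*cos(x*(x/2 + 6)) - 275*sin(x*(x/2 + 6))/2 + 396*cos(x*(x/2 + 6))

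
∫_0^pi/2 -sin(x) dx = -1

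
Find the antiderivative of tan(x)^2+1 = tan(x) + C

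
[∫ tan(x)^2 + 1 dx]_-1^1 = 2*tan(1)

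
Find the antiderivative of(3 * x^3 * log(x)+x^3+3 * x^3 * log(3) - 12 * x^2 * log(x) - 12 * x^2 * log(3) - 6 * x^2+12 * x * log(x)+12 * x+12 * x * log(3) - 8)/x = (x - 2)^3*log(3*x) + C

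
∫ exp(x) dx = exp(x) + C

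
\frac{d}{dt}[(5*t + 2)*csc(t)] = -5*t*cot(t)*csc(t) - 2*cot(t)*csc(t) + 5*csc(t)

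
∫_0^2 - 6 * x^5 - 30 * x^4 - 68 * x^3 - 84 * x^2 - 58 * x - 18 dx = -904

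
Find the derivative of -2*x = -2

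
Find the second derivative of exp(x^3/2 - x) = 9*x^4*exp(x^3/2 - x)/4 - 3*x^2*exp(x^3/2 - x) + 3*x*exp(x^3/2 - x) + exp(x^3/2 - x)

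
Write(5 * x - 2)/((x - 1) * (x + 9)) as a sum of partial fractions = 47/(10*(x + 9)) + 3/(10*(x - 1))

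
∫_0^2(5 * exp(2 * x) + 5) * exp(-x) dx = -5*exp(-2) + 5*exp(2)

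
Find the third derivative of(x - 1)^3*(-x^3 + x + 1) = -120*x^3 + 180*x^2 - 48*x - 6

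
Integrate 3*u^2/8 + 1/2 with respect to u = u^3/8 + u/2 + C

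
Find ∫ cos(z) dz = sin(z) + C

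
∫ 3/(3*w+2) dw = log(-3*w - 2) + C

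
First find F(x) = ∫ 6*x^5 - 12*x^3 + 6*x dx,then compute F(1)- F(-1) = 0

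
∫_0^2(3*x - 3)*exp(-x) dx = -6*exp(-2)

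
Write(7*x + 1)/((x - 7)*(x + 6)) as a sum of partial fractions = 41/(13*(x + 6)) + 50/(13*(x - 7))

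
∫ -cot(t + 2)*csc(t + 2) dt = csc(t + 2) + C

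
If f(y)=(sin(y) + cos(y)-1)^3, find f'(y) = 3*sqrt(2)*(sqrt(2)*sin(y + pi/4) - 1)^2*cos(y + pi/4)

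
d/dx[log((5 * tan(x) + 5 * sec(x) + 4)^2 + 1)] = 5*(5*sin(x)/cos(x) + 4 + 5/cos(x))/(4*sin(x) + 20*cos(x) + 21)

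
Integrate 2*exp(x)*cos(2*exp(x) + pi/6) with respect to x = sin(2*exp(x) + pi/6) + C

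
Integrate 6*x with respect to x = 3*x^2 + C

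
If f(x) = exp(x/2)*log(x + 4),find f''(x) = (x^2*exp(x/2)*log(x + 4) + 8*x*exp(x/2)*log(x + 4) + 4*x*exp(x/2) + 16*exp(x/2)*log(x + 4) + 12*exp(x/2))/(4*x^2 + 32*x + 64)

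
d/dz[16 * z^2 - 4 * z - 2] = 32*z - 4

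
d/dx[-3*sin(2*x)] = -6*cos(2*x)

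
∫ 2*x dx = x^2 + C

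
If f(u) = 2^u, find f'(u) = 2^u*log(2)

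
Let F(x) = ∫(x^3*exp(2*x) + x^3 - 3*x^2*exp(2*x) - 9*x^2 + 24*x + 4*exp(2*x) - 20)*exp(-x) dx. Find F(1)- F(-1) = -28*E + 28*exp(-1)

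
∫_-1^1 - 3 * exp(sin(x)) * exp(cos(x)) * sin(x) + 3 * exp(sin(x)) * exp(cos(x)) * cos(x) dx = -3*exp(-sin(1) + cos(1)) + 3*exp(cos(1) + sin(1))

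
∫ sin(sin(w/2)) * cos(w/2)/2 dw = -cos(sin(w/2)) + C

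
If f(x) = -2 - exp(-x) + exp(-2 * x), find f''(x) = (4 - exp(x))*exp(-2*x)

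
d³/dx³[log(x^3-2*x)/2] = (3*x^6 + 6*x^4 + 12*x^2 - 8)/(x^9 - 6*x^7 + 12*x^5 - 8*x^3)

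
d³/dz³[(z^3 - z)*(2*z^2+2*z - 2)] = 120*z^2 + 48*z - 24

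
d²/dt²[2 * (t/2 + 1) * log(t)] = (t - 2)/t^2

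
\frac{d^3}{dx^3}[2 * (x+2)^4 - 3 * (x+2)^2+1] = 48*x + 96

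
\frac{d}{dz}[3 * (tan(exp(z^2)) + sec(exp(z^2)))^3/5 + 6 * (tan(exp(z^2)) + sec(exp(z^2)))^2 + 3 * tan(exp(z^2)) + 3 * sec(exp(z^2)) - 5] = 12*z*(sin(exp(z^2)) + 1)^2*(-sin(exp(z^2))/(5*cos(exp(z^2))) + 2 + 4/(5*cos(exp(z^2))))*exp(z^2)/cos(exp(z^2))^3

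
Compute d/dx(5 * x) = 5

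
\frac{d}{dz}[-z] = -1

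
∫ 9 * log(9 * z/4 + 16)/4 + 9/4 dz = (9*z + 64)*log(9*z/4 + 16)/4 + C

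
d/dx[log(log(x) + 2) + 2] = 1/(x*log(x) + 2*x)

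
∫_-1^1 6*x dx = 0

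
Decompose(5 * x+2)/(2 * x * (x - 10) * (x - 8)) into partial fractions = -21/(16*(x - 8)) + 13/(10*(x - 10)) + 1/(80*x)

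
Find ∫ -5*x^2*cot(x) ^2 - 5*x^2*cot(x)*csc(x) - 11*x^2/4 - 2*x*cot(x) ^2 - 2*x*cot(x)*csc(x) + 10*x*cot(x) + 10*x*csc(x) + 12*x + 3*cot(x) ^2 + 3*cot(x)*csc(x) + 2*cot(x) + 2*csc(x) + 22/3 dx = 3*x^3/4 + 7*x^2 + 13*x/3 + (cot(x) + csc(x))*(5*x^2 + 2*x - 3) + C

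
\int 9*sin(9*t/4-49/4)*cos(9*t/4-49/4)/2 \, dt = sin((9*t - 49)/4)^2 + C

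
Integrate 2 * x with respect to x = x^2 + C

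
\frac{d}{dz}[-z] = -1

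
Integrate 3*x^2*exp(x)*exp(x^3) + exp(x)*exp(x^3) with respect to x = exp(x*(x^2 + 1)) + C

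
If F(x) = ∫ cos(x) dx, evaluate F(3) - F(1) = -sin(1) + sin(3)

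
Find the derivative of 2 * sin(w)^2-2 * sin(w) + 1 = 2*(2*sin(w) - 1)*cos(w)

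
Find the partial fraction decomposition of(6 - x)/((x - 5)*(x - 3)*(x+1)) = 7/(24*(x + 1)) - 3/(8*(x - 3)) + 1/(12*(x - 5))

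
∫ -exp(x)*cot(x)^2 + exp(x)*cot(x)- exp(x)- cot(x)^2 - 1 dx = (exp(x) + 1)*cot(x) + C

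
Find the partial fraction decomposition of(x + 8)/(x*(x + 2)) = -3/(x + 2) + 4/x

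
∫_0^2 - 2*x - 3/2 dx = -7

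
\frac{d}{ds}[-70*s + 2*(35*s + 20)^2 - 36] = 4900*s + 2730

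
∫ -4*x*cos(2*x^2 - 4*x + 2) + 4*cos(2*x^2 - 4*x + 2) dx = -sin(2*x^2 - 4*x + 2) + C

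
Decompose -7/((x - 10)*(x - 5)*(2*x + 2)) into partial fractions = -7/(132*(x + 1)) + 7/(60*(x - 5)) - 7/(110*(x - 10))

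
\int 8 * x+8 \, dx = 4*x^2 + 8*x + C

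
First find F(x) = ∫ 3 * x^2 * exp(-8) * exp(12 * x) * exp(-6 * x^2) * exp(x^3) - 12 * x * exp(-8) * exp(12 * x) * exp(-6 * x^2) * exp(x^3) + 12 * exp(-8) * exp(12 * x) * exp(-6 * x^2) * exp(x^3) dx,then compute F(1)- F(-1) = -exp(-27) + exp(-1)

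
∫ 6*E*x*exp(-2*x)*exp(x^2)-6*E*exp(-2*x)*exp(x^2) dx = 3*exp((x - 1)^2) + C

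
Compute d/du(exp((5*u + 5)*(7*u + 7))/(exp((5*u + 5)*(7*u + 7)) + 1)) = (70*u*exp(35*u^2 + 70*u + 35) + 70*exp(35*u^2 + 70*u + 35))/(exp(70)*exp(140*u)*exp(70*u^2) + 2*exp(35)*exp(70*u)*exp(35*u^2) + 1)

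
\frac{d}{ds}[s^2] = 2*s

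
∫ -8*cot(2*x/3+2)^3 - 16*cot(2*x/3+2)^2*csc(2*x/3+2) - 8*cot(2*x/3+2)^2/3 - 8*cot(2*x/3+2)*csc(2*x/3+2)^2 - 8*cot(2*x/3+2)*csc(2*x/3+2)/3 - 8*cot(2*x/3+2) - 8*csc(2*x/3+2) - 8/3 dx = 6*(cot(2*x/3 + 2) + csc(2*x/3 + 2))^2 + 4*cot(2*x/3 + 2) + 4*csc(2*x/3 + 2) + C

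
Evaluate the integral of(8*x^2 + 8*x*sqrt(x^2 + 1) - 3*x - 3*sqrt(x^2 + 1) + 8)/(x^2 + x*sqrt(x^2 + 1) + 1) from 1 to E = -8 - 3*log(E + sqrt(1 + exp(2))) + 3*log(1 + sqrt(2)) + 8*E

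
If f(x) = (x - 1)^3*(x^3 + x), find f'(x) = 6*x^5 - 15*x^4 + 16*x^3 - 12*x^2 + 6*x - 1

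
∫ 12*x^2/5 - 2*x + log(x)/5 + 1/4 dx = x*(16*x^2 - 20*x + 4*log(x) + 1)/20 + C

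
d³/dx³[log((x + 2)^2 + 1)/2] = (2*x^3 + 12*x^2 + 18*x + 4)/(x^6 + 12*x^5 + 63*x^4 + 184*x^3 + 315*x^2 + 300*x + 125)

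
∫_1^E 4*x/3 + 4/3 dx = (-2 + 2*E)*(E/3 + 1)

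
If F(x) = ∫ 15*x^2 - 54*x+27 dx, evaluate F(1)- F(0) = 5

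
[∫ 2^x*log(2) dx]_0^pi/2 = -1 + 2^(pi/2)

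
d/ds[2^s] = 2^s*log(2)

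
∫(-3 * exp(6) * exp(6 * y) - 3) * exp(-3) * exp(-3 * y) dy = -2*sinh(3*y + 3) + C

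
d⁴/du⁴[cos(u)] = cos(u)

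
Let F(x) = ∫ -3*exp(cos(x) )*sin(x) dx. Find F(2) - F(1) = -3*exp(cos(1)) + 3*exp(cos(2))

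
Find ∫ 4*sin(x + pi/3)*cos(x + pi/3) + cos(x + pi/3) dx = sin(x + pi/3) + sin(2*x + pi/6) + 1 + C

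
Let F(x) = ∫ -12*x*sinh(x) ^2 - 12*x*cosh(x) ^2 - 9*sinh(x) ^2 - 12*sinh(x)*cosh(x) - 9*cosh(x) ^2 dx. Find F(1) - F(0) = -21*sinh(2)/2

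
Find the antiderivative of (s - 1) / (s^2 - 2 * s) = log(s*(s - 2))/2 + C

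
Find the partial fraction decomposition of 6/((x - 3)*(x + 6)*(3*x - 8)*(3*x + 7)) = 9/(440*(3*x + 7)) - 9/(65*(3*x - 8)) - 1/(429*(x + 6)) + 1/(24*(x - 3))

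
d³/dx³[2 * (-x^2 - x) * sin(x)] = 2*x^2*cos(x) + 12*x*sin(x) + 2*x*cos(x) + 6*sin(x) - 12*cos(x)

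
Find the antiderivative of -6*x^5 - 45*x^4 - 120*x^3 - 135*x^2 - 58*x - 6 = -x^6 - 9*x^5 - 30*x^4 - 45*x^3 - 29*x^2 - 6*x + C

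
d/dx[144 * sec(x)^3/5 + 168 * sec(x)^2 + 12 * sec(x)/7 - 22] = 12*(1/7 + 28/cos(x) + 36/(5*cos(x)^2))*sin(x)/cos(x)^2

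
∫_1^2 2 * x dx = 3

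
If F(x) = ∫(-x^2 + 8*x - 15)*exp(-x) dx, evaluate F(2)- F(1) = -4*exp(-1) + exp(-2)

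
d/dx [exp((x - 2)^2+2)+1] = 2*x*exp(x^2 - 4*x + 6) - 4*exp(x^2 - 4*x + 6)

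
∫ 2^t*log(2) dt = 2^t + C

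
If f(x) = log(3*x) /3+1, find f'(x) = 1/(3*x)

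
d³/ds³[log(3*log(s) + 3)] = (2*log(s)^2 + 7*log(s) + 7)/(s^3*log(s)^3 + 3*s^3*log(s)^2 + 3*s^3*log(s) + s^3)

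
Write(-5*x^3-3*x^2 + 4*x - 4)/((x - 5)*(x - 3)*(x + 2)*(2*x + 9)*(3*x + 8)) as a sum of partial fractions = -2382/(4301*(3*x + 8)) + 314/(825*(2*x + 9)) + 8/(175*(x + 2)) + 77/(1275*(x - 3)) - 18/(161*(x - 5))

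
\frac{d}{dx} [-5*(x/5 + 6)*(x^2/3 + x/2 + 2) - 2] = -x^2 - 21*x - 17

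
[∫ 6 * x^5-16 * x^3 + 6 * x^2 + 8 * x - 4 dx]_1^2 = 25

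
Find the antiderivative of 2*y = y^2 + C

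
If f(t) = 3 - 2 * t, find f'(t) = -2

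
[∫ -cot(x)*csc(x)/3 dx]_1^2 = -csc(1)/3 + csc(2)/3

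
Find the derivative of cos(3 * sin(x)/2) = -3*sin(3*sin(x)/2)*cos(x)/2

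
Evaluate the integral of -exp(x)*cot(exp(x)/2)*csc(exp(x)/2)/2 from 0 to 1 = -csc(1/2) + csc(E/2)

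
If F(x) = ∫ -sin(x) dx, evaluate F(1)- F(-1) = 0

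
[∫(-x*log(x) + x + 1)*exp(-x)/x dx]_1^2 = (-1 + log(2))*exp(-2) + exp(-1)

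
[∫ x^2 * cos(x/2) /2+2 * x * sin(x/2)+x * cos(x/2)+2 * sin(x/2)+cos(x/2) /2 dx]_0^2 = 9*sin(1)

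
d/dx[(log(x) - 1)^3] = (3*log(x)^2 - 6*log(x) + 3)/x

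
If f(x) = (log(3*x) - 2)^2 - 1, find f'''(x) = (4*log(x) - 14 + 4*log(3))/x^3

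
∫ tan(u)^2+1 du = tan(u) + C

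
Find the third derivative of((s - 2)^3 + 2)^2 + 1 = 120*s^3 - 720*s^2 + 1440*s - 936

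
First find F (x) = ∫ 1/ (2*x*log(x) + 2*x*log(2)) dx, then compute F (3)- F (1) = -log(log(2))/2 + log(log(6))/2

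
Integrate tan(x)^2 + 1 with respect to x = tan(x) + C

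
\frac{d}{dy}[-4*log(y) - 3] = -4/y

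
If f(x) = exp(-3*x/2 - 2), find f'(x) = -3*exp(-3*x/2 - 2)/2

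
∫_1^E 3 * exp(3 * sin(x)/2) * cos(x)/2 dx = -exp(3*sin(1)/2) + exp(3*sin(E)/2)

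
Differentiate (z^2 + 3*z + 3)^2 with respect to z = 4*z^3 + 18*z^2 + 30*z + 18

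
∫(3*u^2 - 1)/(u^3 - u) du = log(u^3 - u) + C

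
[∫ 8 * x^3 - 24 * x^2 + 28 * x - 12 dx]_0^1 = -4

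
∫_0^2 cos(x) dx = sin(2)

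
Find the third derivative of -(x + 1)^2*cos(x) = -x^2*sin(x) - 2*x*sin(x) + 6*x*cos(x) + 5*sin(x) + 6*cos(x)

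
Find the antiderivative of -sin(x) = cos(x) + C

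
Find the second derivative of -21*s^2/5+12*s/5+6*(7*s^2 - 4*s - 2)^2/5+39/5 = 3528*s^2/5 - 2016*s/5 - 186/5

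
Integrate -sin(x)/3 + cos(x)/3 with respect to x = sqrt(2)*sin(x + pi/4)/3 + C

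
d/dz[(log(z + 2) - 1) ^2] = (2*log(z + 2) - 2)/(z + 2)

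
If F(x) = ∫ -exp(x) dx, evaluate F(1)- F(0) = 1 - E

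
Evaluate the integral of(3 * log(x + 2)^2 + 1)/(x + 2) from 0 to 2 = log(2) + 7*log(2)^3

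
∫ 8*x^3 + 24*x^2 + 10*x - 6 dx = 2*x^4 + 8*x^3 + 5*x^2 - 6*x + C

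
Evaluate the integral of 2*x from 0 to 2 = 4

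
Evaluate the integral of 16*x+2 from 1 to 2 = 26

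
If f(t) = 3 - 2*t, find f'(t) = -2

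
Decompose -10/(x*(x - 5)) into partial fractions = -2/(x - 5) + 2/x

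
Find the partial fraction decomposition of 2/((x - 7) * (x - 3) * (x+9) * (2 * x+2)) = -1/(1536*(x + 9)) + 1/(256*(x + 1)) - 1/(192*(x - 3)) + 1/(512*(x - 7))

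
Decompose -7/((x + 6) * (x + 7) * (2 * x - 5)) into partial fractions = -28/(323*(2*x - 5)) - 7/(19*(x + 7)) + 7/(17*(x + 6))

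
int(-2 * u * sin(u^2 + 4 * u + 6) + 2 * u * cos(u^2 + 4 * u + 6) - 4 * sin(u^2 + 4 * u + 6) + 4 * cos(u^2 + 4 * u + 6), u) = sin((u + 2)^2 + 2) + cos((u + 2)^2 + 2) + C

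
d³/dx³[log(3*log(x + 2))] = (2*log(x + 2)^2 + 3*log(x + 2) + 2)/(x^3*log(x + 2)^3 + 6*x^2*log(x + 2)^3 + 12*x*log(x + 2)^3 + 8*log(x + 2)^3)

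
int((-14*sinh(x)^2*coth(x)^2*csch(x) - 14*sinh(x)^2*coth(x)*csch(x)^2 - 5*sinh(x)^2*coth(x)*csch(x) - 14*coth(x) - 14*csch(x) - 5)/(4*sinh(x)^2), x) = (cosh(x) + 1)*(5*sinh(x) + 7*cosh(x) + 7)/(4*sinh(x)^2) + C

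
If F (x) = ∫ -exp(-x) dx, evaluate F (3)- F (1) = -exp(-1) + exp(-3)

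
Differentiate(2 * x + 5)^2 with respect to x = 8*x + 20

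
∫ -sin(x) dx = cos(x) + C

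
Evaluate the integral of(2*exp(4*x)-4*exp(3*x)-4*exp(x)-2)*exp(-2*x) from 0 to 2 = -4 + (-2 - exp(-2) + exp(2))^2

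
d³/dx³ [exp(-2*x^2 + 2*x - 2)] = (-64*x^3 + 96*x^2 - 16)*exp(-2*x^2 + 2*x - 2)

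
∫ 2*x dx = x^2 + C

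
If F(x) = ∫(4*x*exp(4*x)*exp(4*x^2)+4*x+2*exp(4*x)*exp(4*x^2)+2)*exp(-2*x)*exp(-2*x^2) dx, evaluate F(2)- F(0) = -exp(-12) + exp(12)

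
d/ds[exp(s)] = exp(s)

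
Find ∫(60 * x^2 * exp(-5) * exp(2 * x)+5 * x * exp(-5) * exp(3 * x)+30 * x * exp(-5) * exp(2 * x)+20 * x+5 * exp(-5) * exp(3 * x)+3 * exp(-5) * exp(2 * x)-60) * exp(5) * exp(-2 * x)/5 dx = (x*(20*x^2 + 15*x + 5*exp(x) + 3)*exp(2*x - 5) - 10*x + 25)*exp(5 - 2*x)/5 + C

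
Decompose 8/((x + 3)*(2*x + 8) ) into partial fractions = -4/(x + 4) + 4/(x + 3)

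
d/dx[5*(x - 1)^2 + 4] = 10*x - 10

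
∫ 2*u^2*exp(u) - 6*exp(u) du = 2*((u - 1)^2 - 2)*exp(u) + C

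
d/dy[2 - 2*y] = -2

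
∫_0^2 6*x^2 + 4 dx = 24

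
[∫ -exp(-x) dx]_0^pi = -1 + exp(-pi)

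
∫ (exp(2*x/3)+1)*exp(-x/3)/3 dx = 2*sinh(x/3) + C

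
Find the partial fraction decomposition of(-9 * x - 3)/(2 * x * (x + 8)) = -69/(16*(x + 8)) - 3/(16*x)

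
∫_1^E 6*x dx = -3 + 3*exp(2)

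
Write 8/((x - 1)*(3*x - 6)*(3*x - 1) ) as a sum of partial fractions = 12/(5*(3*x - 1)) - 4/(3*(x - 1)) + 8/(15*(x - 2))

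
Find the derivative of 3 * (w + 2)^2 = 6*w + 12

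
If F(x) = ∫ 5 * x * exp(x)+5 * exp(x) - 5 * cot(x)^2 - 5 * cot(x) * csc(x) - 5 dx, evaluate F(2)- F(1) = -5*E - 5*csc(1) - 5*cot(1) + 5*cot(2) + 5*csc(2) + 10*exp(2)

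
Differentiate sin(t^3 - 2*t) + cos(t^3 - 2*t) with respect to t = -3*t^2*sin(t^3 - 2*t) + 3*t^2*cos(t^3 - 2*t) + 2*sin(t^3 - 2*t) - 2*cos(t^3 - 2*t)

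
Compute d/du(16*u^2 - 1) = 32*u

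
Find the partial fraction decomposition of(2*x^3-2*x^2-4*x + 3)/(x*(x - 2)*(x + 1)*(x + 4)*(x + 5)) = -277/(140*(x + 5)) + 47/(24*(x + 4)) + 1/(12*(x + 1)) + 1/(84*(x - 2)) - 3/(40*x)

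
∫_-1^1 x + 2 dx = 4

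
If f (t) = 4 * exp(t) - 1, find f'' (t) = 4*exp(t)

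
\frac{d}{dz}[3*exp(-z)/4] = -3*exp(-z)/4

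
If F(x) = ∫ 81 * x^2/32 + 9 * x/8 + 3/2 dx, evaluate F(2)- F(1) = 291/32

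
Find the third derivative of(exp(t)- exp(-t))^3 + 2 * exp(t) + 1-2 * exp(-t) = (27*exp(6*t) - exp(4*t) - exp(2*t) + 27)*exp(-3*t)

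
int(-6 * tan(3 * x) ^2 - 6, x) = -2*tan(3*x) + C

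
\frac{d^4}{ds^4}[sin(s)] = sin(s)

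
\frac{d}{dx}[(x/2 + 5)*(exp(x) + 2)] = x*exp(x)/2 + 11*exp(x)/2 + 1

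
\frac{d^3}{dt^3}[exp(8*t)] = 512*exp(8*t)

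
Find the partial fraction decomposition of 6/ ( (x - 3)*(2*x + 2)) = -3/(4*(x + 1)) + 3/(4*(x - 3))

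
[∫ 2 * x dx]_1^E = -1 + exp(2)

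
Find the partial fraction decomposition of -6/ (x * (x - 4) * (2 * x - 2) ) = 1/(x - 1) - 1/(4*(x - 4)) - 3/(4*x)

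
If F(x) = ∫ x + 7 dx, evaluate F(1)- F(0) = 15/2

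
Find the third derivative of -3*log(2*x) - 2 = -6/x^3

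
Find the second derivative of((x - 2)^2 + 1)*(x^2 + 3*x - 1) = 12*x^2 - 6*x - 16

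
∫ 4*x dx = 2*x^2 + C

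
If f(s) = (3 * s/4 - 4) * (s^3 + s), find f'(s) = 3*s^3 - 12*s^2 + 3*s/2 - 4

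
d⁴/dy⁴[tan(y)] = 24*tan(y)^5 + 40*tan(y)^3 + 16*tan(y)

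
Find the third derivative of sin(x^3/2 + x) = -27*x^6*cos(x^3/2 + x)/8 - 27*x^4*cos(x^3/2 + x)/4 - 27*x^3*sin(x^3/2 + x)/2 - 9*x^2*cos(x^3/2 + x)/2 - 9*x*sin(x^3/2 + x) + 2*cos(x^3/2 + x)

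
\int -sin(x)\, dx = cos(x) + C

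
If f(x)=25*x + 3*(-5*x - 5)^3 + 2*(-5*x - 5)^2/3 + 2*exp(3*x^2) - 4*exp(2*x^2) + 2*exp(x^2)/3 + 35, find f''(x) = 72*x^2*exp(3*x^2) - 64*x^2*exp(2*x^2) + 8*x^2*exp(x^2)/3 - 2250*x + 12*exp(3*x^2) - 16*exp(2*x^2) + 4*exp(x^2)/3 - 6650/3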